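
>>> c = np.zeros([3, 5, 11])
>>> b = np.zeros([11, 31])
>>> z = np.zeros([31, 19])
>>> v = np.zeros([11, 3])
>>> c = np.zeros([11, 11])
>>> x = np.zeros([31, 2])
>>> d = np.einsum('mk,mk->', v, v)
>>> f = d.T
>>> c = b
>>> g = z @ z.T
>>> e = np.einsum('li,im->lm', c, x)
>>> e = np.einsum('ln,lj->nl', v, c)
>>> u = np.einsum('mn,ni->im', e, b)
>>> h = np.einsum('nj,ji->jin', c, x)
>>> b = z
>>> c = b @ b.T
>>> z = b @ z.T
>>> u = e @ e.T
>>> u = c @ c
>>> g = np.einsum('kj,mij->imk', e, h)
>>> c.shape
(31, 31)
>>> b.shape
(31, 19)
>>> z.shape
(31, 31)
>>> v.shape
(11, 3)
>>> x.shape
(31, 2)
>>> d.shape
()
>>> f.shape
()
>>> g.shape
(2, 31, 3)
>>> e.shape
(3, 11)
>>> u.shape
(31, 31)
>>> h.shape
(31, 2, 11)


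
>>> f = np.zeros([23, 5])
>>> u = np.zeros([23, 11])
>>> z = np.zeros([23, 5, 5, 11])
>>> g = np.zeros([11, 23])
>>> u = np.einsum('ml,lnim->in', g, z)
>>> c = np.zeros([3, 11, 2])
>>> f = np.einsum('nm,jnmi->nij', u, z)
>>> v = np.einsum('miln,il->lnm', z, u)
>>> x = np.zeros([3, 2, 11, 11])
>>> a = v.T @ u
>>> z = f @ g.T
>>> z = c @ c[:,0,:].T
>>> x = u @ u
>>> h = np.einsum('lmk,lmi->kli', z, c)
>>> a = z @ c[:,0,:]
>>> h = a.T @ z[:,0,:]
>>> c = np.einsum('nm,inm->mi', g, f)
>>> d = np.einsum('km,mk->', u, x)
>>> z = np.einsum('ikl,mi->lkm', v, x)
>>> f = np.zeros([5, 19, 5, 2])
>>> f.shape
(5, 19, 5, 2)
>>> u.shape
(5, 5)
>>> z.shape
(23, 11, 5)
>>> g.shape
(11, 23)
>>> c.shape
(23, 5)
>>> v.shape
(5, 11, 23)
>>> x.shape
(5, 5)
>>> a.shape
(3, 11, 2)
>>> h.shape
(2, 11, 3)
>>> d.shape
()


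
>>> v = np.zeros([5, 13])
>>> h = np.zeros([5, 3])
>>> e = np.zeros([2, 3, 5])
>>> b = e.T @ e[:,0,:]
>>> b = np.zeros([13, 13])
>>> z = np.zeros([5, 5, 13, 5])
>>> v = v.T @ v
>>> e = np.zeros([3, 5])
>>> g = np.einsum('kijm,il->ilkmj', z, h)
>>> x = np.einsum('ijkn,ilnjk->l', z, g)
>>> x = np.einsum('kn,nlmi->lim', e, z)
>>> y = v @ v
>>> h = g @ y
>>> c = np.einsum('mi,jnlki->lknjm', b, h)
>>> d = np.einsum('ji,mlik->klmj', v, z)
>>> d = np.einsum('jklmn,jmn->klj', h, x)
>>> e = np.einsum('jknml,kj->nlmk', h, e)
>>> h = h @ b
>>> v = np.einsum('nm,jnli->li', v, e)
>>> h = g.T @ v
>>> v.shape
(5, 3)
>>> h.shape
(13, 5, 5, 3, 3)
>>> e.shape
(5, 13, 5, 3)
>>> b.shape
(13, 13)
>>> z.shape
(5, 5, 13, 5)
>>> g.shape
(5, 3, 5, 5, 13)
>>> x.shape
(5, 5, 13)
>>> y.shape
(13, 13)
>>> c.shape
(5, 5, 3, 5, 13)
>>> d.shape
(3, 5, 5)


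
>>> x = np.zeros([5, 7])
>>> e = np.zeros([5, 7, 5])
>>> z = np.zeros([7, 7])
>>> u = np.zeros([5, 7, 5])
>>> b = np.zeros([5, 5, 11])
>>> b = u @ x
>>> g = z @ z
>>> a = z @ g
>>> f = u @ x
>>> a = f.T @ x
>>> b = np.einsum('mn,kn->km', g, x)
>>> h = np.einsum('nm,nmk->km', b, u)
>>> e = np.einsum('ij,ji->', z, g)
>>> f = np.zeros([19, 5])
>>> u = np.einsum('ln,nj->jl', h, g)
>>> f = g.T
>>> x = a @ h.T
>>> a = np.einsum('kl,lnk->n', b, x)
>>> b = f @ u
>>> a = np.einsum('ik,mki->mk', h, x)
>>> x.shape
(7, 7, 5)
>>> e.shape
()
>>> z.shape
(7, 7)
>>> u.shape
(7, 5)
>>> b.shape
(7, 5)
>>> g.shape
(7, 7)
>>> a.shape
(7, 7)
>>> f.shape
(7, 7)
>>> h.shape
(5, 7)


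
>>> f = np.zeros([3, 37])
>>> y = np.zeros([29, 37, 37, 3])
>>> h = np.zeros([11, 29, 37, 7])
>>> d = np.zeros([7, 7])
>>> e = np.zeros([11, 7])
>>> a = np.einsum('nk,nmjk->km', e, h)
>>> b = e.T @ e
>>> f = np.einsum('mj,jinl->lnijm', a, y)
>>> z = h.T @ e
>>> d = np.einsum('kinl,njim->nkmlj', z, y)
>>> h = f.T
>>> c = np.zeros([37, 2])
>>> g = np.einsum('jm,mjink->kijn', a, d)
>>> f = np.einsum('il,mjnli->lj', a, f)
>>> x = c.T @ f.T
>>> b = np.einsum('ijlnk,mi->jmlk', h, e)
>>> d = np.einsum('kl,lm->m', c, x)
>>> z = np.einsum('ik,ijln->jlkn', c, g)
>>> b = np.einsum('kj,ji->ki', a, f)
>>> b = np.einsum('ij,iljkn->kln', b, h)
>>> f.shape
(29, 37)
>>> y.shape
(29, 37, 37, 3)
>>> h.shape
(7, 29, 37, 37, 3)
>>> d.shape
(29,)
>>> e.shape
(11, 7)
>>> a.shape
(7, 29)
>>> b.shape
(37, 29, 3)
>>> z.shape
(3, 7, 2, 7)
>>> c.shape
(37, 2)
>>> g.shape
(37, 3, 7, 7)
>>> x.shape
(2, 29)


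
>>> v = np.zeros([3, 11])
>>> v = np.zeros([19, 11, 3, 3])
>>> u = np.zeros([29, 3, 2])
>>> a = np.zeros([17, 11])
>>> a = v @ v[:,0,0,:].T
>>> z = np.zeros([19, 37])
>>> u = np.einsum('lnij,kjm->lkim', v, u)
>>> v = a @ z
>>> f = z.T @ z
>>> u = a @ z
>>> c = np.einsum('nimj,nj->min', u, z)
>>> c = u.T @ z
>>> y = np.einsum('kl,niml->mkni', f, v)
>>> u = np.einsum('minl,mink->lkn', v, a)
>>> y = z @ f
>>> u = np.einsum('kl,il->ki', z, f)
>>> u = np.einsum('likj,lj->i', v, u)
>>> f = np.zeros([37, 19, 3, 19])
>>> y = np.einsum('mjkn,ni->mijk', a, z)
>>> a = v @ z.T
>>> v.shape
(19, 11, 3, 37)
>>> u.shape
(11,)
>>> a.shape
(19, 11, 3, 19)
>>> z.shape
(19, 37)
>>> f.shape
(37, 19, 3, 19)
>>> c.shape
(37, 3, 11, 37)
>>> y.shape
(19, 37, 11, 3)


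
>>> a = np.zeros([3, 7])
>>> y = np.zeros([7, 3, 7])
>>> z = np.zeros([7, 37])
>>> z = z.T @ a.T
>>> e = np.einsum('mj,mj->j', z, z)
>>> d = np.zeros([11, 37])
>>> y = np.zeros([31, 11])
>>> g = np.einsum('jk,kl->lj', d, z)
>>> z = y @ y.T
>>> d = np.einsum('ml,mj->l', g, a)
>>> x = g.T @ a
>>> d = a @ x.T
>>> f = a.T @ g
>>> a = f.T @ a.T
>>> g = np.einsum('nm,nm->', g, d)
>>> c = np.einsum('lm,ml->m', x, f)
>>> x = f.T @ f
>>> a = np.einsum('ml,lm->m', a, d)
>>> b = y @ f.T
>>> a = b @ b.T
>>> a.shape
(31, 31)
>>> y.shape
(31, 11)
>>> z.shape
(31, 31)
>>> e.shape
(3,)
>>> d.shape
(3, 11)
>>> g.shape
()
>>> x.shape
(11, 11)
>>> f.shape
(7, 11)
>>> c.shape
(7,)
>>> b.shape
(31, 7)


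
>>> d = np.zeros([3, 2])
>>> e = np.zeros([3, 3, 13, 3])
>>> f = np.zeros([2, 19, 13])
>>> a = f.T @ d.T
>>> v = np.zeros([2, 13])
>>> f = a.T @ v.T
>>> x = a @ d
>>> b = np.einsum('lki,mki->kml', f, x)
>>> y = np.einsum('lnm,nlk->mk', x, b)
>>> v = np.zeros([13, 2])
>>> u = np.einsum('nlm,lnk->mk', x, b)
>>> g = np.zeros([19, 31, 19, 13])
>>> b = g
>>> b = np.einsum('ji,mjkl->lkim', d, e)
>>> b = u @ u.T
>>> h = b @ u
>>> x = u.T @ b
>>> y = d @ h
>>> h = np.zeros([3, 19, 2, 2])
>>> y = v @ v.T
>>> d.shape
(3, 2)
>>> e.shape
(3, 3, 13, 3)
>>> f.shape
(3, 19, 2)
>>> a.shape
(13, 19, 3)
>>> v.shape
(13, 2)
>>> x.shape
(3, 2)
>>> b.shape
(2, 2)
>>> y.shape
(13, 13)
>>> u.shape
(2, 3)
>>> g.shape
(19, 31, 19, 13)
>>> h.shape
(3, 19, 2, 2)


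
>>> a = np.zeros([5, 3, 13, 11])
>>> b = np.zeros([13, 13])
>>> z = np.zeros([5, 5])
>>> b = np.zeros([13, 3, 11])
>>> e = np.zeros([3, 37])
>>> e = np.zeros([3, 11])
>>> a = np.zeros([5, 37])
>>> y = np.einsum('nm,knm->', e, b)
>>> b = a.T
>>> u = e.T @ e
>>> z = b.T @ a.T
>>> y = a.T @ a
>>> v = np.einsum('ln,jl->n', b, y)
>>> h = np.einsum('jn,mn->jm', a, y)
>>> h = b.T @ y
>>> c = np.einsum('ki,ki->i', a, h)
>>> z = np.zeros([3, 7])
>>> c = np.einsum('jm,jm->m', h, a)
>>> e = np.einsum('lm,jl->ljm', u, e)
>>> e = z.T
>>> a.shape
(5, 37)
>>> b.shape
(37, 5)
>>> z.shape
(3, 7)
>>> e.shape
(7, 3)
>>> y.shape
(37, 37)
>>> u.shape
(11, 11)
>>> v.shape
(5,)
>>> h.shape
(5, 37)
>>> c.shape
(37,)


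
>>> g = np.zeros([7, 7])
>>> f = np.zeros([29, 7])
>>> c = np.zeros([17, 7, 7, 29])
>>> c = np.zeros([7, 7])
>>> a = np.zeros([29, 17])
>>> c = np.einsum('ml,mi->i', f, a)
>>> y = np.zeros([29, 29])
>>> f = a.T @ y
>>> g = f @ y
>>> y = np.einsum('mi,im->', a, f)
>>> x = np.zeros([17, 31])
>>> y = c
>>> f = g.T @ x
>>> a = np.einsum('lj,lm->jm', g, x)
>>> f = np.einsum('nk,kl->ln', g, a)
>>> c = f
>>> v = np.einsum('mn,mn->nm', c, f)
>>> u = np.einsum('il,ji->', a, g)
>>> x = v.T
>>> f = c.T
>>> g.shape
(17, 29)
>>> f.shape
(17, 31)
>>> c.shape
(31, 17)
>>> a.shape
(29, 31)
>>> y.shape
(17,)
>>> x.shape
(31, 17)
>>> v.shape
(17, 31)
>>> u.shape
()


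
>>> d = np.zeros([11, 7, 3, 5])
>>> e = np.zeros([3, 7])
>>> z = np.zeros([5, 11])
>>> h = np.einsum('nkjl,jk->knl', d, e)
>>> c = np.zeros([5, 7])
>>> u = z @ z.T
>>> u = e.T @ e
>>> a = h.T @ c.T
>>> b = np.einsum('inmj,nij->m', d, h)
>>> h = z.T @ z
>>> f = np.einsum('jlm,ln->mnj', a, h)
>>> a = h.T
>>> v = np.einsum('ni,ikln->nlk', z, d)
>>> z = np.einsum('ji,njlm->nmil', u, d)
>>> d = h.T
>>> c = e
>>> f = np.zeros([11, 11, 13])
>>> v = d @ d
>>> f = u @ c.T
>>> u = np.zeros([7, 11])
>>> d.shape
(11, 11)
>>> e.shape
(3, 7)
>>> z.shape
(11, 5, 7, 3)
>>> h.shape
(11, 11)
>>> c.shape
(3, 7)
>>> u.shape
(7, 11)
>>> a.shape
(11, 11)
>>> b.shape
(3,)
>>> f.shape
(7, 3)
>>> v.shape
(11, 11)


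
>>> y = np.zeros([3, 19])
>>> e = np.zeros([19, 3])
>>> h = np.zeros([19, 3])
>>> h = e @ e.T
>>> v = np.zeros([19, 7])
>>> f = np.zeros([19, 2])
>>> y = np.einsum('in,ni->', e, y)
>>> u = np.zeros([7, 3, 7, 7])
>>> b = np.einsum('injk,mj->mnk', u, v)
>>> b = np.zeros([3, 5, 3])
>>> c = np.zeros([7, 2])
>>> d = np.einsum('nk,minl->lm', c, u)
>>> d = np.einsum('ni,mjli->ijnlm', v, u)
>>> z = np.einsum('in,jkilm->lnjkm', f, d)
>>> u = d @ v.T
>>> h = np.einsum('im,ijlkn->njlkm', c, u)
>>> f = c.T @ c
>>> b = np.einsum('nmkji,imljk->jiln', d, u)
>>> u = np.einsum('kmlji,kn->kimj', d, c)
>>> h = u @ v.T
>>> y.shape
()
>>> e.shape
(19, 3)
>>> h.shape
(7, 7, 3, 19)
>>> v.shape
(19, 7)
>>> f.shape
(2, 2)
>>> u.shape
(7, 7, 3, 7)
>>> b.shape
(7, 7, 19, 7)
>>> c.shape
(7, 2)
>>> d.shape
(7, 3, 19, 7, 7)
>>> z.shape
(7, 2, 7, 3, 7)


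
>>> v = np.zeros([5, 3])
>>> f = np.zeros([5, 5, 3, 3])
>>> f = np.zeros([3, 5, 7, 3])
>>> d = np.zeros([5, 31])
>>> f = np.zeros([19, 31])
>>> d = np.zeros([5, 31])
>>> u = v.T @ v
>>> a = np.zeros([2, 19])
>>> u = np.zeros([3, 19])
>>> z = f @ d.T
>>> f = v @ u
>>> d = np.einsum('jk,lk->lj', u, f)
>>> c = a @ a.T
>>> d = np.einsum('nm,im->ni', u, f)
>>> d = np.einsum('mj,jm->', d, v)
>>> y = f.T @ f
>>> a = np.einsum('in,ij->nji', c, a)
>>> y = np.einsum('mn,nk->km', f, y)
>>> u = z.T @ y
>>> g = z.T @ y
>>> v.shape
(5, 3)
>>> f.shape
(5, 19)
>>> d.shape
()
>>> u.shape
(5, 5)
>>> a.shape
(2, 19, 2)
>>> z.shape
(19, 5)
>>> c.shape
(2, 2)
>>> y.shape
(19, 5)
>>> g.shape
(5, 5)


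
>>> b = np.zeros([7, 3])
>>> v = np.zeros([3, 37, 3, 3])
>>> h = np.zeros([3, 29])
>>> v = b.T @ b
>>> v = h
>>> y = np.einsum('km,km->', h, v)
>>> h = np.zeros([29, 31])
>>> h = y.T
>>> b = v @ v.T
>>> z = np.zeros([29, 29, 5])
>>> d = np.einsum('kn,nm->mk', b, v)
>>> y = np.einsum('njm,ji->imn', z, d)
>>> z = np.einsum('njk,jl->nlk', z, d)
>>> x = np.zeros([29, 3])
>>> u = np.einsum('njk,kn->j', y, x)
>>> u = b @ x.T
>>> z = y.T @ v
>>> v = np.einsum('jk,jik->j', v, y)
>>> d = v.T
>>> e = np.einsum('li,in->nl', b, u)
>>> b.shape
(3, 3)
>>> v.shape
(3,)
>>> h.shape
()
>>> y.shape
(3, 5, 29)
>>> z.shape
(29, 5, 29)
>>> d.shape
(3,)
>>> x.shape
(29, 3)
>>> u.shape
(3, 29)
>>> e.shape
(29, 3)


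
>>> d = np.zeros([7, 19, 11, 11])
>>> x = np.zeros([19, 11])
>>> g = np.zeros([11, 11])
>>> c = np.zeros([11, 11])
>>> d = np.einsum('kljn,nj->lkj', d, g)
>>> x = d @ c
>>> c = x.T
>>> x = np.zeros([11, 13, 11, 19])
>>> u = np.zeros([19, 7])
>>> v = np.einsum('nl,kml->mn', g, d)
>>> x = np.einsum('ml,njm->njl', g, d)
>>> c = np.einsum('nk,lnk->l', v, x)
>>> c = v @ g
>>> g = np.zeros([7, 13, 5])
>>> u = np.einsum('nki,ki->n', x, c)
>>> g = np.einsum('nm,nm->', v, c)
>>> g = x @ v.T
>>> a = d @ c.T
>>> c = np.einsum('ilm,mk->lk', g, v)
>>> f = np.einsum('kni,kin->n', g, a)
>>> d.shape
(19, 7, 11)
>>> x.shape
(19, 7, 11)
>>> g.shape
(19, 7, 7)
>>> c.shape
(7, 11)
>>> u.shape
(19,)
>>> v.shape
(7, 11)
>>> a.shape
(19, 7, 7)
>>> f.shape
(7,)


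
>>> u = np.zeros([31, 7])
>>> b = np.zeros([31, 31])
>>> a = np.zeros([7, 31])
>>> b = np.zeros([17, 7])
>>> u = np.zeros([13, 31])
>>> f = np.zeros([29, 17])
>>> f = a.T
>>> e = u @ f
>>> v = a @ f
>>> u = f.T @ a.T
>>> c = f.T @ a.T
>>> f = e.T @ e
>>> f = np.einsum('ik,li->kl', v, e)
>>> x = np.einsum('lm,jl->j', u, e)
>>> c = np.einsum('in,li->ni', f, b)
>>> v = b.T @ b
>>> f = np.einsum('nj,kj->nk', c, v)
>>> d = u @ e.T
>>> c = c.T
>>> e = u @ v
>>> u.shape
(7, 7)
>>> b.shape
(17, 7)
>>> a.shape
(7, 31)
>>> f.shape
(13, 7)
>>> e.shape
(7, 7)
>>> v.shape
(7, 7)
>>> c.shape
(7, 13)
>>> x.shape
(13,)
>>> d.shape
(7, 13)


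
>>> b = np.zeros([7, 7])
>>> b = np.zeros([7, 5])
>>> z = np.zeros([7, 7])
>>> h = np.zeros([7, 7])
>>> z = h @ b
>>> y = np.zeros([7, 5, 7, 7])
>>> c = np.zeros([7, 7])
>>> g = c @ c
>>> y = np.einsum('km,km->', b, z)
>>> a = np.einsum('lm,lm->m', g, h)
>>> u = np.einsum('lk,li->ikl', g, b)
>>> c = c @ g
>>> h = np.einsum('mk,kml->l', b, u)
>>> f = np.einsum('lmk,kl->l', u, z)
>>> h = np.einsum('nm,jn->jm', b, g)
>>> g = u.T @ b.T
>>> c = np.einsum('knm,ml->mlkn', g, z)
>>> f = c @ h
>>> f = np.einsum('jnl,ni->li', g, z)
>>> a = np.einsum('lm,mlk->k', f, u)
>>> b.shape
(7, 5)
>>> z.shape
(7, 5)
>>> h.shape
(7, 5)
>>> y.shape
()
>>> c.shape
(7, 5, 7, 7)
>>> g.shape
(7, 7, 7)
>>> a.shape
(7,)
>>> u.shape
(5, 7, 7)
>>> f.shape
(7, 5)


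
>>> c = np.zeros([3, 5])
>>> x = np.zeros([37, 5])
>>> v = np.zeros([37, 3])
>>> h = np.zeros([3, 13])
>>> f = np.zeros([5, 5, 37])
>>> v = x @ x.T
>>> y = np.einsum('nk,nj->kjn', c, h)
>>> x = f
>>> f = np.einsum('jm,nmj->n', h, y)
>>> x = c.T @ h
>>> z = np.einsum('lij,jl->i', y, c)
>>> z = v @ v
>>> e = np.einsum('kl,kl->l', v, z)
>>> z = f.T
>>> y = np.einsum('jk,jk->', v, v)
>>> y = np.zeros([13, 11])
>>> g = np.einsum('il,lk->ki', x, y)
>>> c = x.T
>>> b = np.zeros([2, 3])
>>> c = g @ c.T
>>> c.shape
(11, 13)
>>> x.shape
(5, 13)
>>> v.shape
(37, 37)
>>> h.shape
(3, 13)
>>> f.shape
(5,)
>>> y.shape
(13, 11)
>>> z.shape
(5,)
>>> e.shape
(37,)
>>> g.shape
(11, 5)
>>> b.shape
(2, 3)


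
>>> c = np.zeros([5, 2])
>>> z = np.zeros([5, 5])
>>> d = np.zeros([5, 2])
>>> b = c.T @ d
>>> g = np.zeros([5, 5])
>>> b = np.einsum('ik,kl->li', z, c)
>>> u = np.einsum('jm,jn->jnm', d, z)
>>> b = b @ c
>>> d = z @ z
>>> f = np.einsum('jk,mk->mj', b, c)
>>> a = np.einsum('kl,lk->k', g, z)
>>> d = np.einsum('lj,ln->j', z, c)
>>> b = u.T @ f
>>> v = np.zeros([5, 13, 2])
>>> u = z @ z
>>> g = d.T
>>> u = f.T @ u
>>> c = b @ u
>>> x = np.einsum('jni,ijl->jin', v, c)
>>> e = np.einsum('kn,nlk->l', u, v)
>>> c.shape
(2, 5, 5)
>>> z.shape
(5, 5)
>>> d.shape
(5,)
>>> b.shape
(2, 5, 2)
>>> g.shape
(5,)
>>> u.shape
(2, 5)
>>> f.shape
(5, 2)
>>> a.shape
(5,)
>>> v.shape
(5, 13, 2)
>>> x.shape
(5, 2, 13)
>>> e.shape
(13,)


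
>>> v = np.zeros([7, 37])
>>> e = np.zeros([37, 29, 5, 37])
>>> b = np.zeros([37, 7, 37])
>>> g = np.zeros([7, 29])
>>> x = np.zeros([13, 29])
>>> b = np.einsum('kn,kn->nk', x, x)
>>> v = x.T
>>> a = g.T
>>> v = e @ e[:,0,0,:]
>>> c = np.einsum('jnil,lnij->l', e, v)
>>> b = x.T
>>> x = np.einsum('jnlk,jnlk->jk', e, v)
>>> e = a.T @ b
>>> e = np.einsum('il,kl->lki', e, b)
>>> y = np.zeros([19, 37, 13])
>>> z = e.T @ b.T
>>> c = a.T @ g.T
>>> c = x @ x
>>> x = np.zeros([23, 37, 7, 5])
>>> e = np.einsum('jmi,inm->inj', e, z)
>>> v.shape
(37, 29, 5, 37)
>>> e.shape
(7, 29, 13)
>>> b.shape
(29, 13)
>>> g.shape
(7, 29)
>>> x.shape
(23, 37, 7, 5)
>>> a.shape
(29, 7)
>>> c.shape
(37, 37)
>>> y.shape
(19, 37, 13)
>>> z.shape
(7, 29, 29)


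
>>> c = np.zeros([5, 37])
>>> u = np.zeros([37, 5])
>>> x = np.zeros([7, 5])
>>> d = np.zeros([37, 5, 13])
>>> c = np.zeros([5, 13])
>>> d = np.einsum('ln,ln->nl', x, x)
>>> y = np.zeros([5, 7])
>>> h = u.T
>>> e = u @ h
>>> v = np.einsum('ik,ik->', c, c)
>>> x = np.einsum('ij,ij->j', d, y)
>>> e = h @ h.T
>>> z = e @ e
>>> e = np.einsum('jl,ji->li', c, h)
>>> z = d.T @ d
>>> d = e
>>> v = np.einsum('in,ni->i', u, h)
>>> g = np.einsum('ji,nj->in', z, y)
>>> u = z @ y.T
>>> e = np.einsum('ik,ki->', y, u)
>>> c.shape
(5, 13)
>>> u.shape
(7, 5)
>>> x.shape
(7,)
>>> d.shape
(13, 37)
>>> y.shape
(5, 7)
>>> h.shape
(5, 37)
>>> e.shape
()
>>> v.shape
(37,)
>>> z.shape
(7, 7)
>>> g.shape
(7, 5)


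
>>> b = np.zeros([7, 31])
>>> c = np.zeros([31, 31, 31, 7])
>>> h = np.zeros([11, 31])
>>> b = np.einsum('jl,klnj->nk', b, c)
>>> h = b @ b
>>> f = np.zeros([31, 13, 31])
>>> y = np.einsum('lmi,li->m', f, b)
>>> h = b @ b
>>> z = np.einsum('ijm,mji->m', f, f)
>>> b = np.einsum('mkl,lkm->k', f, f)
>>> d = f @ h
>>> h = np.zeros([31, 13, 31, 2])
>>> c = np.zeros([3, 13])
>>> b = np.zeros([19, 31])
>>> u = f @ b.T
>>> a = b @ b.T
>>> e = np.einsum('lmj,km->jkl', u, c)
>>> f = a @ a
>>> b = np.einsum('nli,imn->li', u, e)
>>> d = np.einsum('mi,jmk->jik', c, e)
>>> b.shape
(13, 19)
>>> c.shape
(3, 13)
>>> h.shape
(31, 13, 31, 2)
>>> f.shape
(19, 19)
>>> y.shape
(13,)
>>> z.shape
(31,)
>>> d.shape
(19, 13, 31)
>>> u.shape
(31, 13, 19)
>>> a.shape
(19, 19)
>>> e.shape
(19, 3, 31)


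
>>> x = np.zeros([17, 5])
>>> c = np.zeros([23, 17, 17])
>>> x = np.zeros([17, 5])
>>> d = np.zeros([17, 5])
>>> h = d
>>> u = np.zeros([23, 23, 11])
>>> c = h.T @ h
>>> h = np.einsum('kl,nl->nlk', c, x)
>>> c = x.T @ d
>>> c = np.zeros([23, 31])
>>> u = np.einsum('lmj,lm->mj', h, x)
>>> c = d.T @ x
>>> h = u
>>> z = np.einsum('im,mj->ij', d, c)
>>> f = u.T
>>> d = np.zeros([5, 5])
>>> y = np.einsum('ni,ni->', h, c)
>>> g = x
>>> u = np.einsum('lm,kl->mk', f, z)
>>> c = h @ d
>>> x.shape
(17, 5)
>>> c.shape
(5, 5)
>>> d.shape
(5, 5)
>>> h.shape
(5, 5)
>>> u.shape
(5, 17)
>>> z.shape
(17, 5)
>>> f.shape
(5, 5)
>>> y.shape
()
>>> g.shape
(17, 5)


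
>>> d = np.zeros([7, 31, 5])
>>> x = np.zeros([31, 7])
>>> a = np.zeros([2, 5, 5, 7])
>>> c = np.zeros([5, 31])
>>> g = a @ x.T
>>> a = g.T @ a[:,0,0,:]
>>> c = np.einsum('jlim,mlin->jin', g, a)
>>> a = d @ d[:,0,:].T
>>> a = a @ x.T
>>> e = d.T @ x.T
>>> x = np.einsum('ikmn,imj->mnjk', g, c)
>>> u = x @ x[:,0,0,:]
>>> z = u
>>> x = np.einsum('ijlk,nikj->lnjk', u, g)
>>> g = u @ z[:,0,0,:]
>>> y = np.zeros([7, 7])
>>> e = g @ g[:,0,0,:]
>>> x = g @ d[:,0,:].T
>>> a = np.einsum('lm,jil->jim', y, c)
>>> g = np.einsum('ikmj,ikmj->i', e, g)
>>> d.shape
(7, 31, 5)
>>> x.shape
(5, 31, 7, 7)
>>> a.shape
(2, 5, 7)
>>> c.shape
(2, 5, 7)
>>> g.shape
(5,)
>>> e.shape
(5, 31, 7, 5)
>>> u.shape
(5, 31, 7, 5)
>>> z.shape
(5, 31, 7, 5)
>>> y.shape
(7, 7)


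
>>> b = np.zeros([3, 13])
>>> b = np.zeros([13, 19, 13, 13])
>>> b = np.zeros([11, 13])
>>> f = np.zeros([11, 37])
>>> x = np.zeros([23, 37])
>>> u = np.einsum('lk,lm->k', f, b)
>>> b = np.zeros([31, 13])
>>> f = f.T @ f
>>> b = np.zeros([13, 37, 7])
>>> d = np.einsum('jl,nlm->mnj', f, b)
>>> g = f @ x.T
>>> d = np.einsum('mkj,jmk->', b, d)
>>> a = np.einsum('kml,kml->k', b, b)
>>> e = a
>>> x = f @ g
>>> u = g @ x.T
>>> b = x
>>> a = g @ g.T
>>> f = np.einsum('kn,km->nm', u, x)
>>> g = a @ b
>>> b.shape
(37, 23)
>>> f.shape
(37, 23)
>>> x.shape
(37, 23)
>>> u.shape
(37, 37)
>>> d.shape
()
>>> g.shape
(37, 23)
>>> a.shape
(37, 37)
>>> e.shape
(13,)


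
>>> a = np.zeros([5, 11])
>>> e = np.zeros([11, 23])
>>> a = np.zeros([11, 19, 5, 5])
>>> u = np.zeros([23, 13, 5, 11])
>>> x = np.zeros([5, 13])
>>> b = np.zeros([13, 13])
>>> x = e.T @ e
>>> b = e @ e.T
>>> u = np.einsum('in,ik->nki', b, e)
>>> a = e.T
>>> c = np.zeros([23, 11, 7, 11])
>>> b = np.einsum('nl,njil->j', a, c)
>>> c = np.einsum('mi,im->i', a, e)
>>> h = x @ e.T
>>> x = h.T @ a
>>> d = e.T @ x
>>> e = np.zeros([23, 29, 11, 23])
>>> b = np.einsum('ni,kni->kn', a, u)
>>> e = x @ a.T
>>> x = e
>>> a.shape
(23, 11)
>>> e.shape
(11, 23)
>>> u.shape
(11, 23, 11)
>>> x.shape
(11, 23)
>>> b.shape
(11, 23)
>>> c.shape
(11,)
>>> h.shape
(23, 11)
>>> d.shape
(23, 11)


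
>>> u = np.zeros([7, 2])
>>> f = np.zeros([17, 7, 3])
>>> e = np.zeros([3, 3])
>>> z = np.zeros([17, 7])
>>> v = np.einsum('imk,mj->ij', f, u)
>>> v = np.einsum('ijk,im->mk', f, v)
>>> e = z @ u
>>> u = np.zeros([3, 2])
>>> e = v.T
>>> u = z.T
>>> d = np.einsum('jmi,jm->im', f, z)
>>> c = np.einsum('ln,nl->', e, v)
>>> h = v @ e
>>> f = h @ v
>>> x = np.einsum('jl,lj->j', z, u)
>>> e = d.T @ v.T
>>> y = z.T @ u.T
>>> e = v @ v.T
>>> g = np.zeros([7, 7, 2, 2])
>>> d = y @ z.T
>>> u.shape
(7, 17)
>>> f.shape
(2, 3)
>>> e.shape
(2, 2)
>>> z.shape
(17, 7)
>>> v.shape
(2, 3)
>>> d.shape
(7, 17)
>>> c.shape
()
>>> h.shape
(2, 2)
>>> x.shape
(17,)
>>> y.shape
(7, 7)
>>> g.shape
(7, 7, 2, 2)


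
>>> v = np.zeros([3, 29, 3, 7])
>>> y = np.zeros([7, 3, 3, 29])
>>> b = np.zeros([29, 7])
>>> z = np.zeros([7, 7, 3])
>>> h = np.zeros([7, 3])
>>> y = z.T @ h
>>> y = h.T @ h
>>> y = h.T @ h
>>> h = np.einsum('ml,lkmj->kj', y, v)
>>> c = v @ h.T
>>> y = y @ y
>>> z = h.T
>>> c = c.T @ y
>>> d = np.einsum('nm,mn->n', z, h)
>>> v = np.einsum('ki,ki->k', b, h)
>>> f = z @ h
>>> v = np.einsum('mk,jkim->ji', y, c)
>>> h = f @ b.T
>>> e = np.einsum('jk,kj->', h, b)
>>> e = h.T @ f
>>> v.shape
(29, 29)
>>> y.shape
(3, 3)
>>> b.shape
(29, 7)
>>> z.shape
(7, 29)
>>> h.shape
(7, 29)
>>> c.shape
(29, 3, 29, 3)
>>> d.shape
(7,)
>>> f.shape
(7, 7)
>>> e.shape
(29, 7)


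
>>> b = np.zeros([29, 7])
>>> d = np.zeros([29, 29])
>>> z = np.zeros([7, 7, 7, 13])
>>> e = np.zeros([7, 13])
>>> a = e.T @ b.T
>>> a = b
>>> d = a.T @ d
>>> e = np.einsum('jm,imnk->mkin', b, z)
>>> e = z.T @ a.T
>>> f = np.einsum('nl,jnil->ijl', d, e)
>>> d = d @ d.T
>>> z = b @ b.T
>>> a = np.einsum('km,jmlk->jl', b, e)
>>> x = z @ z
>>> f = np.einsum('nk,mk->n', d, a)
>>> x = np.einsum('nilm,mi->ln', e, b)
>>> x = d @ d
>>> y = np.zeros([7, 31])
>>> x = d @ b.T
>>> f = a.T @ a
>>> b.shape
(29, 7)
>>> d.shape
(7, 7)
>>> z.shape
(29, 29)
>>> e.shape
(13, 7, 7, 29)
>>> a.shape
(13, 7)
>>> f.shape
(7, 7)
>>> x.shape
(7, 29)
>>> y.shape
(7, 31)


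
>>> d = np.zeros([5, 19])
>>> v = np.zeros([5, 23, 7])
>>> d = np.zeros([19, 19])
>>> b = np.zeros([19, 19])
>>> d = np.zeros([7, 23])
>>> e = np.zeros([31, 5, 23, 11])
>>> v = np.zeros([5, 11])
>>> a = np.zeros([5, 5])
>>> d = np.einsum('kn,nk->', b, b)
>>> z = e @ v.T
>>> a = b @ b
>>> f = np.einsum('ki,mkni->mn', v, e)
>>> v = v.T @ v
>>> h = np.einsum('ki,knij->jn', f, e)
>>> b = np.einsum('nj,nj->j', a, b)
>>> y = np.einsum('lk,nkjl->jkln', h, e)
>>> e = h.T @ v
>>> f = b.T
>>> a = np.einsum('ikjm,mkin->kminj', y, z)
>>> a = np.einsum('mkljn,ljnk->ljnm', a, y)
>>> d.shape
()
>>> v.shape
(11, 11)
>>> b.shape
(19,)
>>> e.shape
(5, 11)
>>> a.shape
(23, 5, 11, 5)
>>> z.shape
(31, 5, 23, 5)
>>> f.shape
(19,)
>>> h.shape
(11, 5)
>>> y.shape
(23, 5, 11, 31)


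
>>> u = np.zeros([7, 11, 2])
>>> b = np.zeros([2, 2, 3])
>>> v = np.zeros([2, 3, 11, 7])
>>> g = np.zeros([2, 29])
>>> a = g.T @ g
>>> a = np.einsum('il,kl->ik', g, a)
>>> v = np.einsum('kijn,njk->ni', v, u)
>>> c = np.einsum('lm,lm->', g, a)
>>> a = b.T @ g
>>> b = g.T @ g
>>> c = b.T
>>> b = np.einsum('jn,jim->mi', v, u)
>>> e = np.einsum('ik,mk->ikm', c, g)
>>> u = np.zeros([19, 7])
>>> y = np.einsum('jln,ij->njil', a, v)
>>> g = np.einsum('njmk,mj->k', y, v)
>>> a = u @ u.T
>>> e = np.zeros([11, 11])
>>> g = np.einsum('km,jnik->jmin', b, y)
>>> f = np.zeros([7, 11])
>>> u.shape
(19, 7)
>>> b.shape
(2, 11)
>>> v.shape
(7, 3)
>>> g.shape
(29, 11, 7, 3)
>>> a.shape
(19, 19)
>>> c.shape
(29, 29)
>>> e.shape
(11, 11)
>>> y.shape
(29, 3, 7, 2)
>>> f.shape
(7, 11)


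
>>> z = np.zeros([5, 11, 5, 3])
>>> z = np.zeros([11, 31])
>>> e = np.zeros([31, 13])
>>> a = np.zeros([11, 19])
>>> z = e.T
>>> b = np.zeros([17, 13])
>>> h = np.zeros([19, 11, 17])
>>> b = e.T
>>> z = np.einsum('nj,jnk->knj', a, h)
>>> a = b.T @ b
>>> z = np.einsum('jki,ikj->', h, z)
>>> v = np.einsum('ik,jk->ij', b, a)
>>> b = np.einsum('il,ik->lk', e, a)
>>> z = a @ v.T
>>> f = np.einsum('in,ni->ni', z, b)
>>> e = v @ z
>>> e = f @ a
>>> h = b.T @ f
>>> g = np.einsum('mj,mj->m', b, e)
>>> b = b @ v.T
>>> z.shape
(31, 13)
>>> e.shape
(13, 31)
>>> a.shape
(31, 31)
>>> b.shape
(13, 13)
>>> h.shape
(31, 31)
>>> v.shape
(13, 31)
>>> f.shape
(13, 31)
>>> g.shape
(13,)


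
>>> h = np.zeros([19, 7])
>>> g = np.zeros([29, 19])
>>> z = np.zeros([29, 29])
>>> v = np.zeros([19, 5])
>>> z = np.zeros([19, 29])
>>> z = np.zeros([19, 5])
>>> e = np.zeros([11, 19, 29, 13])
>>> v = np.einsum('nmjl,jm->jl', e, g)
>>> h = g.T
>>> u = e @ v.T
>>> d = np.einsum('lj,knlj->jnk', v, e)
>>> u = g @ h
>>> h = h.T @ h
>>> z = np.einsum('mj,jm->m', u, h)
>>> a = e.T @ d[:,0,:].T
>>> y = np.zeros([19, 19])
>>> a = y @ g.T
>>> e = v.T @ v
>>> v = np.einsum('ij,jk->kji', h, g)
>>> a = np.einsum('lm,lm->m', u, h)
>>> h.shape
(29, 29)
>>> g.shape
(29, 19)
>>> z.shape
(29,)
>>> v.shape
(19, 29, 29)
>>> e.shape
(13, 13)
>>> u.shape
(29, 29)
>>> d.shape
(13, 19, 11)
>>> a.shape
(29,)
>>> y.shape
(19, 19)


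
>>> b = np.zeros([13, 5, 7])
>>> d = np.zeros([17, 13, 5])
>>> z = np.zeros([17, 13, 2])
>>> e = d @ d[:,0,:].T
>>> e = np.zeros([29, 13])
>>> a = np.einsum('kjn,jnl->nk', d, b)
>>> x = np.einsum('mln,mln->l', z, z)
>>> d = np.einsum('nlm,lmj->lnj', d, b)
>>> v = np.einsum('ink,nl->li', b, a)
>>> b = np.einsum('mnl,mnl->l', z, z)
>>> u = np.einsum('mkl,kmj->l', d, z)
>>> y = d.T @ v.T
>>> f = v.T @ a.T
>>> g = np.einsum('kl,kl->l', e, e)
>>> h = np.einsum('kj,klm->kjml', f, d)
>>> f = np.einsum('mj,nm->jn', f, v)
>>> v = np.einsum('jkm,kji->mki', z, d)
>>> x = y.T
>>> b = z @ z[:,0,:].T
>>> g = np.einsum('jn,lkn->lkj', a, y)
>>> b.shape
(17, 13, 17)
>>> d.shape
(13, 17, 7)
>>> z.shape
(17, 13, 2)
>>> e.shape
(29, 13)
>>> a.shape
(5, 17)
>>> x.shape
(17, 17, 7)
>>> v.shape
(2, 13, 7)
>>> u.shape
(7,)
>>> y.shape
(7, 17, 17)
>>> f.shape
(5, 17)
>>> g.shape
(7, 17, 5)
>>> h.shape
(13, 5, 7, 17)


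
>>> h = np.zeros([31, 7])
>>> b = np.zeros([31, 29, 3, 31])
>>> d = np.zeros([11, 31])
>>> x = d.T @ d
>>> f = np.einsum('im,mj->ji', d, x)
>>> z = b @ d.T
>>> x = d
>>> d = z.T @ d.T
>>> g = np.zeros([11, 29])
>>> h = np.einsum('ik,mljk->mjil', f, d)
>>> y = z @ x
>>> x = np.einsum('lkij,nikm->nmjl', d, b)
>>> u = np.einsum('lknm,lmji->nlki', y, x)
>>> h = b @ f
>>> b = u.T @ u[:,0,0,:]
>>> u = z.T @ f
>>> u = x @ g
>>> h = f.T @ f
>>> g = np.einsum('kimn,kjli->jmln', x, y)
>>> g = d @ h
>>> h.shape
(11, 11)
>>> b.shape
(11, 29, 31, 11)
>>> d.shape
(11, 3, 29, 11)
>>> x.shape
(31, 31, 11, 11)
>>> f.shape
(31, 11)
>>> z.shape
(31, 29, 3, 11)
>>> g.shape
(11, 3, 29, 11)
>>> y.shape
(31, 29, 3, 31)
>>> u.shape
(31, 31, 11, 29)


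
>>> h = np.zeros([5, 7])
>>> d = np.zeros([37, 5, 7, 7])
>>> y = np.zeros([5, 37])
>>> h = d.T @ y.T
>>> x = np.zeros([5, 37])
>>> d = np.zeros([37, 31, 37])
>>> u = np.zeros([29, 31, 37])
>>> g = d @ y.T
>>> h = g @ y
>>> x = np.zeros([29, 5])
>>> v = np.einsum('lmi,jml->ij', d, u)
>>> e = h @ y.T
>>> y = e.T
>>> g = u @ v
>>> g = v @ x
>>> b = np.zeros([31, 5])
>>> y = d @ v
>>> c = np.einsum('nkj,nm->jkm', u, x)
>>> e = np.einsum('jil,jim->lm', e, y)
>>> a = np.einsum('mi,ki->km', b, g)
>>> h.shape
(37, 31, 37)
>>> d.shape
(37, 31, 37)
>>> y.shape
(37, 31, 29)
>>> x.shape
(29, 5)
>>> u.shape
(29, 31, 37)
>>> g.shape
(37, 5)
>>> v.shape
(37, 29)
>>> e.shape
(5, 29)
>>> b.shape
(31, 5)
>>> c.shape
(37, 31, 5)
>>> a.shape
(37, 31)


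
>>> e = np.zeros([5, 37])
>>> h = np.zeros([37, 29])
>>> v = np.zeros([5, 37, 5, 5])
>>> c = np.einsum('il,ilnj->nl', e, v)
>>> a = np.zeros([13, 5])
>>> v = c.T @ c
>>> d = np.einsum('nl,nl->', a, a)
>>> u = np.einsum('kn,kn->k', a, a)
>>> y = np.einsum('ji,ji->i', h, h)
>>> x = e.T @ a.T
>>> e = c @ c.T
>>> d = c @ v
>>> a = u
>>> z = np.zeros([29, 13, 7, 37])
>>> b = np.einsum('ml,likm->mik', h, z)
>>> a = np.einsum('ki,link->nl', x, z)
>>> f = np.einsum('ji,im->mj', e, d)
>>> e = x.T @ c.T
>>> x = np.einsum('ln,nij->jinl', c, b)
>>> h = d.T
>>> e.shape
(13, 5)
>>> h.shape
(37, 5)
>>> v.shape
(37, 37)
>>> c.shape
(5, 37)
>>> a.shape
(7, 29)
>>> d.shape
(5, 37)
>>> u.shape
(13,)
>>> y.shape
(29,)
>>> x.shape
(7, 13, 37, 5)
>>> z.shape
(29, 13, 7, 37)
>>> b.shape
(37, 13, 7)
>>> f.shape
(37, 5)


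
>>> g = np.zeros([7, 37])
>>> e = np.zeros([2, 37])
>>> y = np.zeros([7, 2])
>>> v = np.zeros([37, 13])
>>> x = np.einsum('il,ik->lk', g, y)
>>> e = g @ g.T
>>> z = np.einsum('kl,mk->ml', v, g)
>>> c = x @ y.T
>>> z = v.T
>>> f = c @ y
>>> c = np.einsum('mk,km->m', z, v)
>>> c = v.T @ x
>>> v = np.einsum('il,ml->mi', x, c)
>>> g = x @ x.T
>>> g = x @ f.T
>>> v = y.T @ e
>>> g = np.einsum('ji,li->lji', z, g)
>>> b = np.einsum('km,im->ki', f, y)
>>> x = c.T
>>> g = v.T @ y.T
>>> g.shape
(7, 7)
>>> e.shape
(7, 7)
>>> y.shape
(7, 2)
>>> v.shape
(2, 7)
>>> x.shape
(2, 13)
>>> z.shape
(13, 37)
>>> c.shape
(13, 2)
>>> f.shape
(37, 2)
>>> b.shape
(37, 7)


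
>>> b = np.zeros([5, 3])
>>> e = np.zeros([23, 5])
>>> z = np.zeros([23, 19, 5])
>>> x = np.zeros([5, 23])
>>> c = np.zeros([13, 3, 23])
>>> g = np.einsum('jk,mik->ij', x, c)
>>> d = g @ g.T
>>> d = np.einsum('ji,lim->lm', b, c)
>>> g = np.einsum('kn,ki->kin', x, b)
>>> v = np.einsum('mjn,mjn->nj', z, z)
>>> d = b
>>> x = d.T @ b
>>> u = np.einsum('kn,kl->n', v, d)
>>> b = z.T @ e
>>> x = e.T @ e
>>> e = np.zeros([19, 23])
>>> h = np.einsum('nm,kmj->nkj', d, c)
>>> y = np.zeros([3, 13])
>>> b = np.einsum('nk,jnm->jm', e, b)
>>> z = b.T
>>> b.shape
(5, 5)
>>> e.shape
(19, 23)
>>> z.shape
(5, 5)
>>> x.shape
(5, 5)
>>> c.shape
(13, 3, 23)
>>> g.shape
(5, 3, 23)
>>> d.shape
(5, 3)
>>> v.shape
(5, 19)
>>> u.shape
(19,)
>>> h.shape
(5, 13, 23)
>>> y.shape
(3, 13)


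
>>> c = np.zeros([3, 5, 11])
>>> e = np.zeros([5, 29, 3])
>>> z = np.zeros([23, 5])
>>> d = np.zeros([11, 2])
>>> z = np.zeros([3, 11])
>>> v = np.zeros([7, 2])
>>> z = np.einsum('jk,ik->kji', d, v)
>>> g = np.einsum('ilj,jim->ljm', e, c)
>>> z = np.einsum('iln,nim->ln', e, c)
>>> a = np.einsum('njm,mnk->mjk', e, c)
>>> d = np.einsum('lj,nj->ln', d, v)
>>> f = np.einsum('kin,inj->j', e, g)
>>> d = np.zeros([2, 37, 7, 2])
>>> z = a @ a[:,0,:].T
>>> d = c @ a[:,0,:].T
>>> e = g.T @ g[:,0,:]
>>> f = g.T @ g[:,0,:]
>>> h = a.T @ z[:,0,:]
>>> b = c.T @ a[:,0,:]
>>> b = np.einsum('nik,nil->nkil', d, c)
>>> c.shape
(3, 5, 11)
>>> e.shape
(11, 3, 11)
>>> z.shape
(3, 29, 3)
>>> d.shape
(3, 5, 3)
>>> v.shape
(7, 2)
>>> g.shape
(29, 3, 11)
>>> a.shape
(3, 29, 11)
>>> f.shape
(11, 3, 11)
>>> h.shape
(11, 29, 3)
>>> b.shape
(3, 3, 5, 11)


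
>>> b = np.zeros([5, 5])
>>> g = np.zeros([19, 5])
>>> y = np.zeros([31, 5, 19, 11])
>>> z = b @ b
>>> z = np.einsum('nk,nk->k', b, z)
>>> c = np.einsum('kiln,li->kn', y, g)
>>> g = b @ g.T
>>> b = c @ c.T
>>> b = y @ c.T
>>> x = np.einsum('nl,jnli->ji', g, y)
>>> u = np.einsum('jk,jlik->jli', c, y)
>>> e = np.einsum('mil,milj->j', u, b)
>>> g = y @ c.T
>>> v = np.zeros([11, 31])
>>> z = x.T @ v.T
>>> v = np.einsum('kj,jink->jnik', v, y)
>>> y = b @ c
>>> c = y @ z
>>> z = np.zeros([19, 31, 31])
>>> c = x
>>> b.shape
(31, 5, 19, 31)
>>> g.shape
(31, 5, 19, 31)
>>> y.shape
(31, 5, 19, 11)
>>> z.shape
(19, 31, 31)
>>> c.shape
(31, 11)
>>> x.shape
(31, 11)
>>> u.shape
(31, 5, 19)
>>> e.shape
(31,)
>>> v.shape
(31, 19, 5, 11)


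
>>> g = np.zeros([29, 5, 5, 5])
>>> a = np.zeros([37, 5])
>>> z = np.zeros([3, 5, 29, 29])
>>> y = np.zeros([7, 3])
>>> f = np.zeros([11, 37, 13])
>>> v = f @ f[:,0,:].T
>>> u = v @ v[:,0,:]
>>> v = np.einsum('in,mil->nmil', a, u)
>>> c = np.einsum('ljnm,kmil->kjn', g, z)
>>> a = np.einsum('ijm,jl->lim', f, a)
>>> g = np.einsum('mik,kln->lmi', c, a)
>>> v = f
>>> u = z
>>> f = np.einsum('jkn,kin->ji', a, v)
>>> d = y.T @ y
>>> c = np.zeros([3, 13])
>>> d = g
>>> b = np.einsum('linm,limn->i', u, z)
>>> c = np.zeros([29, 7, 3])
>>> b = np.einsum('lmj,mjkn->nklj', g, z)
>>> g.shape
(11, 3, 5)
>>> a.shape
(5, 11, 13)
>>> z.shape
(3, 5, 29, 29)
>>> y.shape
(7, 3)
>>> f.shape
(5, 37)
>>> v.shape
(11, 37, 13)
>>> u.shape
(3, 5, 29, 29)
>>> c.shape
(29, 7, 3)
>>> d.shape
(11, 3, 5)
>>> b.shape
(29, 29, 11, 5)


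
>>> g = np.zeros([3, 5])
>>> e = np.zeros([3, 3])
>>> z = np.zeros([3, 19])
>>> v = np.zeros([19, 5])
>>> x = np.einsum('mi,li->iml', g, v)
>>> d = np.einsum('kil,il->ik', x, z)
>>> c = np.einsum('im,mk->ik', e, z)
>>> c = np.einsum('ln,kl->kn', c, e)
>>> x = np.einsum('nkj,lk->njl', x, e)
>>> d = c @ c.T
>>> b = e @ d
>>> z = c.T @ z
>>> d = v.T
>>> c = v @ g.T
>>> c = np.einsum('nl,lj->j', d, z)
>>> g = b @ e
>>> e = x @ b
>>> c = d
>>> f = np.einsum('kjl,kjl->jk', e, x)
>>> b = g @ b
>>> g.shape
(3, 3)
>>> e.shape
(5, 19, 3)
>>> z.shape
(19, 19)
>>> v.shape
(19, 5)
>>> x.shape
(5, 19, 3)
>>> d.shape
(5, 19)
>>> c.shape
(5, 19)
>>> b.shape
(3, 3)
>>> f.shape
(19, 5)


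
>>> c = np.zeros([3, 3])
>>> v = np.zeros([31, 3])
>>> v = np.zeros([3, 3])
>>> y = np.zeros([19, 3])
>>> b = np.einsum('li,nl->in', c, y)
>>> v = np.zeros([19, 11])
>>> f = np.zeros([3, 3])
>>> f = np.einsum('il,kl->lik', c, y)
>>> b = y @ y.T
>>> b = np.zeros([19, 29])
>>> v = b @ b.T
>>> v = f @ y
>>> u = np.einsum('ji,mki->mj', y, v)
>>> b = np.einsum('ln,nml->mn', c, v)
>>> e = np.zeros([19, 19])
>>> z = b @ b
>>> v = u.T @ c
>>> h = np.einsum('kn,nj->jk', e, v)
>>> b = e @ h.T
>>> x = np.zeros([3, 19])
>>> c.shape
(3, 3)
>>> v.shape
(19, 3)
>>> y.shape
(19, 3)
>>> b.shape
(19, 3)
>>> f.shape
(3, 3, 19)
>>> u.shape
(3, 19)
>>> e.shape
(19, 19)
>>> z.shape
(3, 3)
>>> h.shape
(3, 19)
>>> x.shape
(3, 19)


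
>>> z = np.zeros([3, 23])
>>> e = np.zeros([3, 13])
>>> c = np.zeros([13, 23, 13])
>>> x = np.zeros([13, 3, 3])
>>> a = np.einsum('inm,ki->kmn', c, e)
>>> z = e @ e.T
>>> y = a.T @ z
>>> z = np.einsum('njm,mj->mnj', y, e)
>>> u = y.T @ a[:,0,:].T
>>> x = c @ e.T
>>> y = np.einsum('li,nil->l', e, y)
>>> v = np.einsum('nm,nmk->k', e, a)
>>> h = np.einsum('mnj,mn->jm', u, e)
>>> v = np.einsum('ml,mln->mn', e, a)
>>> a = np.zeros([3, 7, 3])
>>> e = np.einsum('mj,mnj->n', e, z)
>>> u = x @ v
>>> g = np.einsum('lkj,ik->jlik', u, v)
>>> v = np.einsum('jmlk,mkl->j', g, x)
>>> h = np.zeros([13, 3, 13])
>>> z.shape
(3, 23, 13)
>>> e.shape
(23,)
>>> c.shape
(13, 23, 13)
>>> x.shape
(13, 23, 3)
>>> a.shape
(3, 7, 3)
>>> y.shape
(3,)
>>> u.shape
(13, 23, 23)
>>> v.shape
(23,)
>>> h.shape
(13, 3, 13)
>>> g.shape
(23, 13, 3, 23)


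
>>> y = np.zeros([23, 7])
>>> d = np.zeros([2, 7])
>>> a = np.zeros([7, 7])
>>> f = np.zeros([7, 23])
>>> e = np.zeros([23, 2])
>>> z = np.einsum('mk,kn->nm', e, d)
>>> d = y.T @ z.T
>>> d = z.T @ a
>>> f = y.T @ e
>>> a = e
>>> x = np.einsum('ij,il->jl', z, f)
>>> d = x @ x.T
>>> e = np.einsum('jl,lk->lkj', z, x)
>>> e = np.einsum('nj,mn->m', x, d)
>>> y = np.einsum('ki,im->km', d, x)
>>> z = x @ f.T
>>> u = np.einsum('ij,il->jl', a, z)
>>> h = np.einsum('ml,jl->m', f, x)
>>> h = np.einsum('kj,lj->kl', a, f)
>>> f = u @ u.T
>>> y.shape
(23, 2)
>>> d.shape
(23, 23)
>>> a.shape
(23, 2)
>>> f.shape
(2, 2)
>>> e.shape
(23,)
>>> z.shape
(23, 7)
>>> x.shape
(23, 2)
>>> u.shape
(2, 7)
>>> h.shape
(23, 7)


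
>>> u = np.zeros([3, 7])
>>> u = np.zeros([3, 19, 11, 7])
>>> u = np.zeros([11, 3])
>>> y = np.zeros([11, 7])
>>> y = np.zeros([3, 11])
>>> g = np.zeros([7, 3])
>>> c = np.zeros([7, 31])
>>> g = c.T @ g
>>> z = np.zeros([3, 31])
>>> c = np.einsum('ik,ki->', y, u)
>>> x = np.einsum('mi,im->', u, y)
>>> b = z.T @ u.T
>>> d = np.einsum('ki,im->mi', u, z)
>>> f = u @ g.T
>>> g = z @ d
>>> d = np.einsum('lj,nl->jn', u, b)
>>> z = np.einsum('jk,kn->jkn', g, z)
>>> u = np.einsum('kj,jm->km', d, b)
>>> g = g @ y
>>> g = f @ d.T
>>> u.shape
(3, 11)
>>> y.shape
(3, 11)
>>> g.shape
(11, 3)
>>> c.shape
()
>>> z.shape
(3, 3, 31)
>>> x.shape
()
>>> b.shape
(31, 11)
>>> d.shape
(3, 31)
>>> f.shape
(11, 31)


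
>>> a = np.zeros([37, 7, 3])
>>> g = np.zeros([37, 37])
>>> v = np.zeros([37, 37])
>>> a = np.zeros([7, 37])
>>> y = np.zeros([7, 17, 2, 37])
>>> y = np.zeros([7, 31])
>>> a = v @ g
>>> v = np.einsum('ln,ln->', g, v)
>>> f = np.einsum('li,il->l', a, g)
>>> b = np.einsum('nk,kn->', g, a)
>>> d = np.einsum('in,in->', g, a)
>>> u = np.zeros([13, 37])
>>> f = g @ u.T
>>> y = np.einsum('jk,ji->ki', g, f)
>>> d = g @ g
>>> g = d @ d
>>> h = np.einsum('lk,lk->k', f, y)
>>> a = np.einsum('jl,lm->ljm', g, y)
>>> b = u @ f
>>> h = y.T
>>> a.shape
(37, 37, 13)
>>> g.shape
(37, 37)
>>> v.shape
()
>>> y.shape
(37, 13)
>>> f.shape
(37, 13)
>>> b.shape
(13, 13)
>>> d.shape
(37, 37)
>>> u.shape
(13, 37)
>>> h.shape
(13, 37)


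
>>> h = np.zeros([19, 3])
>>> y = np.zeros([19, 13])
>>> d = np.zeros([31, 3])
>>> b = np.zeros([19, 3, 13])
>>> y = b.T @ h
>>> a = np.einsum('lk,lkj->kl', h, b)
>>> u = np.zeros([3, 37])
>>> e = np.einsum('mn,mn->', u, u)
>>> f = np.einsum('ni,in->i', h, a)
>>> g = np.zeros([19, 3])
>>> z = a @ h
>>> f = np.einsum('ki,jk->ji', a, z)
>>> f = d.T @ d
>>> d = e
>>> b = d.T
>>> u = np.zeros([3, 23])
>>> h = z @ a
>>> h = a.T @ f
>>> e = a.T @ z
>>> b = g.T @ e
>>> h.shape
(19, 3)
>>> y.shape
(13, 3, 3)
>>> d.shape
()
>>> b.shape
(3, 3)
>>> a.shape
(3, 19)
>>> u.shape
(3, 23)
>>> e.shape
(19, 3)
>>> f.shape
(3, 3)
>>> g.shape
(19, 3)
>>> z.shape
(3, 3)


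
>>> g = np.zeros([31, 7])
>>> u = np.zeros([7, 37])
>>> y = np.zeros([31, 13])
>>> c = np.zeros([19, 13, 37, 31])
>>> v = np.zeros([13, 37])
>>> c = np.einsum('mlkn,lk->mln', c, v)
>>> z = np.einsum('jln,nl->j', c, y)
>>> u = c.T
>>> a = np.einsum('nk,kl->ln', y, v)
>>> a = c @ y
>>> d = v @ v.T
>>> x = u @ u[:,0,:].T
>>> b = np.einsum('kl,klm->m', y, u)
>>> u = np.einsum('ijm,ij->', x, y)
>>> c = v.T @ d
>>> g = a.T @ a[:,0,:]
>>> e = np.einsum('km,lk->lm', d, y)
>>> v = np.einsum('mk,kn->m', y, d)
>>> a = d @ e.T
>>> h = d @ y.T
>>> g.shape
(13, 13, 13)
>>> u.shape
()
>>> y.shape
(31, 13)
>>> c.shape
(37, 13)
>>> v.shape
(31,)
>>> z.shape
(19,)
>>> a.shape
(13, 31)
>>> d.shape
(13, 13)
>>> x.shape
(31, 13, 31)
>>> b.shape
(19,)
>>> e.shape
(31, 13)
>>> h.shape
(13, 31)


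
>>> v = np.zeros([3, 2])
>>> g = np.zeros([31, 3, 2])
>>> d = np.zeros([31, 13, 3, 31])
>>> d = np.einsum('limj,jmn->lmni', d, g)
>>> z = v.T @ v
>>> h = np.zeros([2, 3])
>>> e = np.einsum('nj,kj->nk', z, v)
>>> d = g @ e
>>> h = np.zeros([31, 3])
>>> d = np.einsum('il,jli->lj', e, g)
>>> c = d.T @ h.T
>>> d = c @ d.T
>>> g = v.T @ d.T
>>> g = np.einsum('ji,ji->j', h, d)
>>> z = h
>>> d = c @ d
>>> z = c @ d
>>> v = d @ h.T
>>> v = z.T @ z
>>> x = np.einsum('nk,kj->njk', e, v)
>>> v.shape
(3, 3)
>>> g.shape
(31,)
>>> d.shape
(31, 3)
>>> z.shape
(31, 3)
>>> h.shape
(31, 3)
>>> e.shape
(2, 3)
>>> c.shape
(31, 31)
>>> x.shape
(2, 3, 3)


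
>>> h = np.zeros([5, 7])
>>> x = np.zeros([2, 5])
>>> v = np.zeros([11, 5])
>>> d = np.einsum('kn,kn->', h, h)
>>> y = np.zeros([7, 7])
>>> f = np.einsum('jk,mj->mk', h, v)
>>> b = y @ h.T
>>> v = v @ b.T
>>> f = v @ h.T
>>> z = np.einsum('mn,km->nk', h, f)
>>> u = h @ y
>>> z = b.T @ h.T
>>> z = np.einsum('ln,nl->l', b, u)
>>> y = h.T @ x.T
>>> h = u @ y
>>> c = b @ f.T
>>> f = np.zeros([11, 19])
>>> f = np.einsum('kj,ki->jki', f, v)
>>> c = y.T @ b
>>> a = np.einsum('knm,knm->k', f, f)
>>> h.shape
(5, 2)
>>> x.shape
(2, 5)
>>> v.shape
(11, 7)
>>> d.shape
()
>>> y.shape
(7, 2)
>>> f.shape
(19, 11, 7)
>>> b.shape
(7, 5)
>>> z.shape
(7,)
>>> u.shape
(5, 7)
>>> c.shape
(2, 5)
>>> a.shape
(19,)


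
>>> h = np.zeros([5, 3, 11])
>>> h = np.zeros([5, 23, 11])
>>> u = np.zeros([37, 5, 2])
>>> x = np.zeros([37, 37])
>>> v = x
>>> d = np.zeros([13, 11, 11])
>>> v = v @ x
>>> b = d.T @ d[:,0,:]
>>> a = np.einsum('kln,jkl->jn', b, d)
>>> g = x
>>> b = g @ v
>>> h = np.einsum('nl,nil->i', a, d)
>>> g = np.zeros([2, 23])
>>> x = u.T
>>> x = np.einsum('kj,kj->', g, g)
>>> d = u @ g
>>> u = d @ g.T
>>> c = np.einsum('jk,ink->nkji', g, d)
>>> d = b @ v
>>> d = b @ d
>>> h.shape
(11,)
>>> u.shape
(37, 5, 2)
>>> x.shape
()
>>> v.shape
(37, 37)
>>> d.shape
(37, 37)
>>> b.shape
(37, 37)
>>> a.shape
(13, 11)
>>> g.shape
(2, 23)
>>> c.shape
(5, 23, 2, 37)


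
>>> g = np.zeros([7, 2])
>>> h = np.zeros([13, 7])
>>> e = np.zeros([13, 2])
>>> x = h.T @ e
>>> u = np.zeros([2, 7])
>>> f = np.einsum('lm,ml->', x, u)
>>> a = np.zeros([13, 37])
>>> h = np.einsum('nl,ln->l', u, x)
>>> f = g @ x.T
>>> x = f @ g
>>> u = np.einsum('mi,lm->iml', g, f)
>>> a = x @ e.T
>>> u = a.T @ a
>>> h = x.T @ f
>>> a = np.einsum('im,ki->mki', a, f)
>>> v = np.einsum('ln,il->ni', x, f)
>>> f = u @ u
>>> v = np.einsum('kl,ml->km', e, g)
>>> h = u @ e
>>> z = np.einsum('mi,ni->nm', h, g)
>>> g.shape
(7, 2)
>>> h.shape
(13, 2)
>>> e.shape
(13, 2)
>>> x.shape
(7, 2)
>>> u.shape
(13, 13)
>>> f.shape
(13, 13)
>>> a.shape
(13, 7, 7)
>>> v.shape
(13, 7)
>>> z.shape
(7, 13)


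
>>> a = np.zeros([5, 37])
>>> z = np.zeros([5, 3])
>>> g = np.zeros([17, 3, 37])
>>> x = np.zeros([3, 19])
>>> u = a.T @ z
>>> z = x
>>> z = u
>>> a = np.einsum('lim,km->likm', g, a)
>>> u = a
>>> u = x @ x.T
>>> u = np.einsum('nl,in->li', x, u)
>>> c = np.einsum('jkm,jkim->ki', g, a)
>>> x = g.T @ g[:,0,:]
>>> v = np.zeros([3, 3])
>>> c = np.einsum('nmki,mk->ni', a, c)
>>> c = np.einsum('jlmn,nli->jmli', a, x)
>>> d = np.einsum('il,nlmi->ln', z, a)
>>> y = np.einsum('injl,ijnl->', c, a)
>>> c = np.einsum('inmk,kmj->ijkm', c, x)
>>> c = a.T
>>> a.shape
(17, 3, 5, 37)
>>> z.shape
(37, 3)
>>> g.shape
(17, 3, 37)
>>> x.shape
(37, 3, 37)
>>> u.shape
(19, 3)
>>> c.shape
(37, 5, 3, 17)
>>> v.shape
(3, 3)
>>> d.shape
(3, 17)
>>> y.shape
()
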